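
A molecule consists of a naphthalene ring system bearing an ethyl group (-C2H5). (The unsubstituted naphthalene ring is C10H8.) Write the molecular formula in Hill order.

Atom tally by fragment:
  naphthalene ring system core → C:10 H:8
  (− 1 ring H displaced by substituents)
  + C2H5 → C:2 H:5
Element totals:
  C: 12
  H: 12

C12H12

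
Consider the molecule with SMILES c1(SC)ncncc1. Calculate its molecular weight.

Atom tally by fragment:
  pyrimidine ring core → C:4 H:4 N:2
  (− 1 ring H displaced by substituents)
  + SCH3 → C:1 H:3 S:1
Element totals:
  C: 5
  H: 6
  N: 2
  S: 1
Molecular formula: C5H6N2S.
  M = 5(12.011) + 6(1.008) + 2(14.007) + 32.06
    = 60.055 + 6.048 + 28.014 + 32.060 = 126.177

126.18 g/mol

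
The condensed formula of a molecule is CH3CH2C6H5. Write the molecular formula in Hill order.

Atom tally by fragment:
  CH3 → C:1 H:3
  CH2C6H5 → C:7 H:7
Element totals:
  C: 8
  H: 10

C8H10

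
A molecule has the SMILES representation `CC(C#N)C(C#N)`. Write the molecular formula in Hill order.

C5H6N2

Atom tally by fragment:
  CH3 → C:1 H:3
  CH(CN) → C:2 H:1 N:1
  CH2CN → C:2 H:2 N:1
Element totals:
  C: 5
  H: 6
  N: 2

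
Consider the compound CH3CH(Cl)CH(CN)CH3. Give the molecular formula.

C5H8ClN

Element totals:
  C: 5
  H: 8
  Cl: 1
  N: 1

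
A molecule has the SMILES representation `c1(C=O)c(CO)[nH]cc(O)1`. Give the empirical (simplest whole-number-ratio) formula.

Atom tally by fragment:
  pyrrole ring core → C:4 H:5 N:1
  (− 3 ring H displaced by substituents)
  + CHO → C:1 H:1 O:1
  + CH2OH → C:1 H:3 O:1
  + OH → O:1 H:1
Element totals:
  C: 6
  H: 7
  N: 1
  O: 3
Molecular formula: C6H7NO3.
gcd of subscripts (6, 7, 1, 3) = 1, so the empirical formula equals the molecular formula.

C6H7NO3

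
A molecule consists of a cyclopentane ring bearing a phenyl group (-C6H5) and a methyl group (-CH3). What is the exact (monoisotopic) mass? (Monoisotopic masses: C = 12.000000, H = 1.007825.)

160.1252

Atom tally by fragment:
  cyclopentane ring core → C:5 H:10
  (− 2 ring H displaced by substituents)
  + C6H5 → C:6 H:5
  + CH3 → C:1 H:3
Element totals:
  C: 12
  H: 16
Molecular formula: C12H16.
  M = 12(12.0) + 16(1.007825)
    = 144.000000 + 16.125200 = 160.125200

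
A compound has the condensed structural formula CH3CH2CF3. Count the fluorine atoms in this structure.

3

Atom tally by fragment:
  CH3 → C:1 H:3
  CH2CF3 → C:2 H:2 F:3
Element totals:
  C: 3
  H: 5
  F: 3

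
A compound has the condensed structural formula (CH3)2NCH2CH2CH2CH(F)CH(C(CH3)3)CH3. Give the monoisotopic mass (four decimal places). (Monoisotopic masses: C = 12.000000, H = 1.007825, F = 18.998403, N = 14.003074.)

Atom tally by fragment:
  (CH3)2NCH2 → C:3 H:8 N:1
  CH2 → C:1 H:2
  CH2 → C:1 H:2
  CH(F) → C:1 H:1 F:1
  CH(C(CH3)3) → C:5 H:10
  CH3 → C:1 H:3
Element totals:
  C: 12
  H: 26
  F: 1
  N: 1
Molecular formula: C12H26FN.
  M = 12(12.0) + 26(1.007825) + 18.998403 + 14.003074
    = 144.000000 + 26.203450 + 18.998403 + 14.003074 = 203.204927

203.2049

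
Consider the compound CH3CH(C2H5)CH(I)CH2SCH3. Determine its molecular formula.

Atom tally by fragment:
  CH3 → C:1 H:3
  CH(C2H5) → C:3 H:6
  CH(I) → C:1 H:1 I:1
  CH2SCH3 → C:2 H:5 S:1
Element totals:
  C: 7
  H: 15
  I: 1
  S: 1

C7H15IS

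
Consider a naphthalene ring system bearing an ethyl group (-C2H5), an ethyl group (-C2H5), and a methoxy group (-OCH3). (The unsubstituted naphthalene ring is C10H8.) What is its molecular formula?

Atom tally by fragment:
  naphthalene ring system core → C:10 H:8
  (− 3 ring H displaced by substituents)
  + C2H5 → C:2 H:5
  + C2H5 → C:2 H:5
  + OCH3 → C:1 H:3 O:1
Element totals:
  C: 15
  H: 18
  O: 1

C15H18O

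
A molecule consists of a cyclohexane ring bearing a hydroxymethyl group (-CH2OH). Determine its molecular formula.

C7H14O

Atom tally by fragment:
  cyclohexane ring core → C:6 H:12
  (− 1 ring H displaced by substituents)
  + CH2OH → C:1 H:3 O:1
Element totals:
  C: 7
  H: 14
  O: 1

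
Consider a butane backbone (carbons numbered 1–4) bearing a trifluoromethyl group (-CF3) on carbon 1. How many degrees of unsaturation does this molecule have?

Atom tally by fragment:
  F3CCH2 → C:2 H:2 F:3
  CH2 → C:1 H:2
  CH2 → C:1 H:2
  CH3 → C:1 H:3
Element totals:
  C: 5
  H: 9
  F: 3
Molecular formula: C5H9F3.
DoU = (2C + 2 + N − H − X) / 2 = (2·5 + 2 + 0 − 9 − 3) / 2 = 0.

0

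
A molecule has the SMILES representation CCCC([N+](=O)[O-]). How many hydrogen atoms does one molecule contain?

9

Atom tally by fragment:
  CH3 → C:1 H:3
  CH2 → C:1 H:2
  CH2 → C:1 H:2
  CH2NO2 → C:1 H:2 N:1 O:2
Element totals:
  C: 4
  H: 9
  N: 1
  O: 2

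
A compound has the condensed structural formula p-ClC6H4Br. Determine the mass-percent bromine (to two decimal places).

41.74%

Element totals:
  C: 6
  H: 4
  Br: 1
  Cl: 1
Molecular formula: C6H4BrCl.
Molar mass = 191.452 g/mol.
Mass from Br: 1 × 79.904 = 79.904 g/mol.
%Br = 79.904 / 191.452 × 100 = 41.74%.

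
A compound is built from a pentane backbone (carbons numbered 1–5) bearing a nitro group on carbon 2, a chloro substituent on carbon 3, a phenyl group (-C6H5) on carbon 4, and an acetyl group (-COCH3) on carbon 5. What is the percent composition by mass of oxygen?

17.79%

Atom tally by fragment:
  CH3 → C:1 H:3
  CH(NO2) → C:1 H:1 N:1 O:2
  CH(Cl) → C:1 H:1 Cl:1
  CH(C6H5) → C:7 H:6
  CH2COCH3 → C:3 H:5 O:1
Element totals:
  C: 13
  H: 16
  Cl: 1
  N: 1
  O: 3
Molecular formula: C13H16ClNO3.
Molar mass = 269.725 g/mol.
Mass from O: 3 × 15.999 = 47.997 g/mol.
%O = 47.997 / 269.725 × 100 = 17.79%.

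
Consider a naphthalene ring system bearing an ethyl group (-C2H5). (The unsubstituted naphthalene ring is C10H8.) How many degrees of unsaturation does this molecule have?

Atom tally by fragment:
  naphthalene ring system core → C:10 H:8
  (− 1 ring H displaced by substituents)
  + C2H5 → C:2 H:5
Element totals:
  C: 12
  H: 12
Molecular formula: C12H12.
DoU = (2C + 2 + N − H − X) / 2 = (2·12 + 2 + 0 − 12 − 0) / 2 = 7.

7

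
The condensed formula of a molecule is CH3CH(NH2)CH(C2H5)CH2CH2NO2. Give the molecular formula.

C7H16N2O2

Element totals:
  C: 7
  H: 16
  N: 2
  O: 2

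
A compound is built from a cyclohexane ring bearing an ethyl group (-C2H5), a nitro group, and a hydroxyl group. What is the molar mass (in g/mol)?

Atom tally by fragment:
  cyclohexane ring core → C:6 H:12
  (− 3 ring H displaced by substituents)
  + C2H5 → C:2 H:5
  + NO2 → N:1 O:2
  + OH → O:1 H:1
Element totals:
  C: 8
  H: 15
  N: 1
  O: 3
Molecular formula: C8H15NO3.
  M = 8(12.011) + 15(1.008) + 14.007 + 3(15.999)
    = 96.088 + 15.120 + 14.007 + 47.997 = 173.212

173.21 g/mol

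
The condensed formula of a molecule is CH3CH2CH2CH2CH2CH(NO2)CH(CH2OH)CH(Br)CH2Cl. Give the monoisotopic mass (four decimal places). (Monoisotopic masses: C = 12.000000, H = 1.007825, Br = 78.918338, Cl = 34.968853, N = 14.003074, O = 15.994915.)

315.0237

Element totals:
  C: 10
  H: 19
  Br: 1
  Cl: 1
  N: 1
  O: 3
Molecular formula: C10H19BrClNO3.
  M = 10(12.0) + 19(1.007825) + 78.918338 + 34.968853 + 14.003074 + 3(15.994915)
    = 120.000000 + 19.148675 + 78.918338 + 34.968853 + 14.003074 + 47.984745 = 315.023685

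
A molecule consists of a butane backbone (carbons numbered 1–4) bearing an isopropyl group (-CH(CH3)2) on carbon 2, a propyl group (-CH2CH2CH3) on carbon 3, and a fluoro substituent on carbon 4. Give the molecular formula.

Atom tally by fragment:
  CH3 → C:1 H:3
  CH(CH(CH3)2) → C:4 H:8
  CH(CH2CH2CH3) → C:4 H:8
  CH2F → C:1 H:2 F:1
Element totals:
  C: 10
  H: 21
  F: 1

C10H21F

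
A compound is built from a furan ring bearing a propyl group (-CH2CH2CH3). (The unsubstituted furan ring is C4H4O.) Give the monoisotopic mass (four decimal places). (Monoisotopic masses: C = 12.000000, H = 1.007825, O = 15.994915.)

110.0732

Atom tally by fragment:
  furan ring core → C:4 H:4 O:1
  (− 1 ring H displaced by substituents)
  + CH2CH2CH3 → C:3 H:7
Element totals:
  C: 7
  H: 10
  O: 1
Molecular formula: C7H10O.
  M = 7(12.0) + 10(1.007825) + 15.994915
    = 84.000000 + 10.078250 + 15.994915 = 110.073165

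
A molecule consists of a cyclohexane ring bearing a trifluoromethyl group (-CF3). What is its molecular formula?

Atom tally by fragment:
  cyclohexane ring core → C:6 H:12
  (− 1 ring H displaced by substituents)
  + CF3 → C:1 F:3
Element totals:
  C: 7
  H: 11
  F: 3

C7H11F3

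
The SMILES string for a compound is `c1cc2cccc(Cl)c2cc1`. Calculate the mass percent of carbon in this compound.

Atom tally by fragment:
  naphthalene ring system core → C:10 H:8
  (− 1 ring H displaced by substituents)
  + Cl → Cl:1
Element totals:
  C: 10
  H: 7
  Cl: 1
Molecular formula: C10H7Cl.
Molar mass = 162.616 g/mol.
Mass from C: 10 × 12.011 = 120.110 g/mol.
%C = 120.110 / 162.616 × 100 = 73.86%.

73.86%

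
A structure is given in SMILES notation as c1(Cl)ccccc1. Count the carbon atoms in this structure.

6

Atom tally by fragment:
  benzene ring core → C:6 H:6
  (− 1 ring H displaced by substituents)
  + Cl → Cl:1
Element totals:
  C: 6
  H: 5
  Cl: 1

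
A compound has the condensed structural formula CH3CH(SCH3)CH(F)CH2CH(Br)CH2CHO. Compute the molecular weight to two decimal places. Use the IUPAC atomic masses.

257.16 g/mol

Atom tally by fragment:
  CH3 → C:1 H:3
  CH(SCH3) → C:2 H:4 S:1
  CH(F) → C:1 H:1 F:1
  CH2 → C:1 H:2
  CH(Br) → C:1 H:1 Br:1
  CH2CHO → C:2 H:3 O:1
Element totals:
  C: 8
  H: 14
  Br: 1
  F: 1
  O: 1
  S: 1
Molecular formula: C8H14BrFOS.
  M = 8(12.011) + 14(1.008) + 79.904 + 18.998 + 15.999 + 32.06
    = 96.088 + 14.112 + 79.904 + 18.998 + 15.999 + 32.060 = 257.161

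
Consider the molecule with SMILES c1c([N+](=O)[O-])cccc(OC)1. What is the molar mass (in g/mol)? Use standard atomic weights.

Atom tally by fragment:
  benzene ring core → C:6 H:6
  (− 2 ring H displaced by substituents)
  + NO2 → N:1 O:2
  + OCH3 → C:1 H:3 O:1
Element totals:
  C: 7
  H: 7
  N: 1
  O: 3
Molecular formula: C7H7NO3.
  M = 7(12.011) + 7(1.008) + 14.007 + 3(15.999)
    = 84.077 + 7.056 + 14.007 + 47.997 = 153.137

153.14 g/mol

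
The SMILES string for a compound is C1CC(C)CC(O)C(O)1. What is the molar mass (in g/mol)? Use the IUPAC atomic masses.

Atom tally by fragment:
  cyclohexane ring core → C:6 H:12
  (− 3 ring H displaced by substituents)
  + CH3 → C:1 H:3
  + OH → O:1 H:1
  + OH → O:1 H:1
Element totals:
  C: 7
  H: 14
  O: 2
Molecular formula: C7H14O2.
  M = 7(12.011) + 14(1.008) + 2(15.999)
    = 84.077 + 14.112 + 31.998 = 130.187

130.19 g/mol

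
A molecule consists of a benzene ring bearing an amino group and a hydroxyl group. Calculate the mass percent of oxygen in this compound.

Atom tally by fragment:
  benzene ring core → C:6 H:6
  (− 2 ring H displaced by substituents)
  + NH2 → N:1 H:2
  + OH → O:1 H:1
Element totals:
  C: 6
  H: 7
  N: 1
  O: 1
Molecular formula: C6H7NO.
Molar mass = 109.128 g/mol.
Mass from O: 1 × 15.999 = 15.999 g/mol.
%O = 15.999 / 109.128 × 100 = 14.66%.

14.66%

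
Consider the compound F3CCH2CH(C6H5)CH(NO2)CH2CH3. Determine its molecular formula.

Element totals:
  C: 12
  H: 14
  F: 3
  N: 1
  O: 2

C12H14F3NO2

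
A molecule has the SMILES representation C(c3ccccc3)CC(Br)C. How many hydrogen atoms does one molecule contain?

13

Atom tally by fragment:
  C6H5CH2 → C:7 H:7
  CH2 → C:1 H:2
  CH(Br) → C:1 H:1 Br:1
  CH3 → C:1 H:3
Element totals:
  C: 10
  H: 13
  Br: 1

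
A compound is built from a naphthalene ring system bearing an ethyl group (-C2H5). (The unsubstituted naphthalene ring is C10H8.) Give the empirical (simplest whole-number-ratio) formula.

CH

Atom tally by fragment:
  naphthalene ring system core → C:10 H:8
  (− 1 ring H displaced by substituents)
  + C2H5 → C:2 H:5
Element totals:
  C: 12
  H: 12
Molecular formula: C12H12.
gcd of subscripts = 12; dividing each by 12:
  C: 12/12 = 1
  H: 12/12 = 1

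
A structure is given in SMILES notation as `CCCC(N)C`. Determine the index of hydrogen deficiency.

0

Atom tally by fragment:
  CH3 → C:1 H:3
  CH2 → C:1 H:2
  CH2 → C:1 H:2
  CH(NH2) → C:1 H:3 N:1
  CH3 → C:1 H:3
Element totals:
  C: 5
  H: 13
  N: 1
Molecular formula: C5H13N.
DoU = (2C + 2 + N − H − X) / 2 = (2·5 + 2 + 1 − 13 − 0) / 2 = 0.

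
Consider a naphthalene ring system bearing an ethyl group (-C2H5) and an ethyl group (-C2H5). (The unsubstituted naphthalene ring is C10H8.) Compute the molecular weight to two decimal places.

184.28 g/mol

Atom tally by fragment:
  naphthalene ring system core → C:10 H:8
  (− 2 ring H displaced by substituents)
  + C2H5 → C:2 H:5
  + C2H5 → C:2 H:5
Element totals:
  C: 14
  H: 16
Molecular formula: C14H16.
  M = 14(12.011) + 16(1.008)
    = 168.154 + 16.128 = 184.282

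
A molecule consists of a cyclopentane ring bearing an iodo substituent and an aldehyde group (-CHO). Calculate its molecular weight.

224.04 g/mol

Atom tally by fragment:
  cyclopentane ring core → C:5 H:10
  (− 2 ring H displaced by substituents)
  + I → I:1
  + CHO → C:1 H:1 O:1
Element totals:
  C: 6
  H: 9
  I: 1
  O: 1
Molecular formula: C6H9IO.
  M = 6(12.011) + 9(1.008) + 126.904 + 15.999
    = 72.066 + 9.072 + 126.904 + 15.999 = 224.041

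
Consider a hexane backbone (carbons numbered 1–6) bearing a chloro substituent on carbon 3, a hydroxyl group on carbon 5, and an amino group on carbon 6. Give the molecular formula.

Atom tally by fragment:
  CH3 → C:1 H:3
  CH2 → C:1 H:2
  CH(Cl) → C:1 H:1 Cl:1
  CH2 → C:1 H:2
  CH(OH) → C:1 H:2 O:1
  CH2NH2 → C:1 H:4 N:1
Element totals:
  C: 6
  H: 14
  Cl: 1
  N: 1
  O: 1

C6H14ClNO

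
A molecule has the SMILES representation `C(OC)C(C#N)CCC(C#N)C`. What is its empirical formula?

Atom tally by fragment:
  CH3OCH2 → C:2 H:5 O:1
  CH(CN) → C:2 H:1 N:1
  CH2 → C:1 H:2
  CH2 → C:1 H:2
  CH(CN) → C:2 H:1 N:1
  CH3 → C:1 H:3
Element totals:
  C: 9
  H: 14
  N: 2
  O: 1
Molecular formula: C9H14N2O.
gcd of subscripts (9, 14, 2, 1) = 1, so the empirical formula equals the molecular formula.

C9H14N2O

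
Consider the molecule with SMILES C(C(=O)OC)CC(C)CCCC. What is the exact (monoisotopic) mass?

Atom tally by fragment:
  CH3OOCCH2 → C:3 H:5 O:2
  CH2 → C:1 H:2
  CH(CH3) → C:2 H:4
  CH2 → C:1 H:2
  CH2 → C:1 H:2
  CH2 → C:1 H:2
  CH3 → C:1 H:3
Element totals:
  C: 10
  H: 20
  O: 2
Molecular formula: C10H20O2.
  M = 10(12.0) + 20(1.007825) + 2(15.994915)
    = 120.000000 + 20.156500 + 31.989830 = 172.146330

172.1463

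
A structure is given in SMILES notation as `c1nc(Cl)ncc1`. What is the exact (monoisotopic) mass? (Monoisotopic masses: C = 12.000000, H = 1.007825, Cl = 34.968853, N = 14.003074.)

113.9985

Atom tally by fragment:
  pyrimidine ring core → C:4 H:4 N:2
  (− 1 ring H displaced by substituents)
  + Cl → Cl:1
Element totals:
  C: 4
  H: 3
  Cl: 1
  N: 2
Molecular formula: C4H3ClN2.
  M = 4(12.0) + 3(1.007825) + 34.968853 + 2(14.003074)
    = 48.000000 + 3.023475 + 34.968853 + 28.006148 = 113.998476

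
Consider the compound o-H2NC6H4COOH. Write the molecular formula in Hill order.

Atom tally by fragment:
  benzene ring core → C:6 H:6
  (− 2 ring H displaced by substituents)
  + NH2 → N:1 H:2
  + COOH → C:1 H:1 O:2
Element totals:
  C: 7
  H: 7
  N: 1
  O: 2

C7H7NO2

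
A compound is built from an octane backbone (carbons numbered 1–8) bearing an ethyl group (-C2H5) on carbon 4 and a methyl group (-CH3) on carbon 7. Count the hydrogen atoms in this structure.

24

Atom tally by fragment:
  CH3 → C:1 H:3
  CH2 → C:1 H:2
  CH2 → C:1 H:2
  CH(C2H5) → C:3 H:6
  CH2 → C:1 H:2
  CH2 → C:1 H:2
  CH(CH3) → C:2 H:4
  CH3 → C:1 H:3
Element totals:
  C: 11
  H: 24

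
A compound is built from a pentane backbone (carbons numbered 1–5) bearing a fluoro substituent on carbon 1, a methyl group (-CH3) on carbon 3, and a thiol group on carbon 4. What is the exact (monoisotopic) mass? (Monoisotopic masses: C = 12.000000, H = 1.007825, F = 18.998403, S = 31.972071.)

136.0722

Atom tally by fragment:
  FCH2 → C:1 H:2 F:1
  CH2 → C:1 H:2
  CH(CH3) → C:2 H:4
  CH(SH) → C:1 H:2 S:1
  CH3 → C:1 H:3
Element totals:
  C: 6
  H: 13
  F: 1
  S: 1
Molecular formula: C6H13FS.
  M = 6(12.0) + 13(1.007825) + 18.998403 + 31.972071
    = 72.000000 + 13.101725 + 18.998403 + 31.972071 = 136.072199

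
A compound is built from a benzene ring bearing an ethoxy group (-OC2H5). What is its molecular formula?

Atom tally by fragment:
  benzene ring core → C:6 H:6
  (− 1 ring H displaced by substituents)
  + OC2H5 → C:2 H:5 O:1
Element totals:
  C: 8
  H: 10
  O: 1

C8H10O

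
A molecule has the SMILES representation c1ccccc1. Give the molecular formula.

C6H6

Atom tally by fragment:
  benzene ring core → C:6 H:6
Element totals:
  C: 6
  H: 6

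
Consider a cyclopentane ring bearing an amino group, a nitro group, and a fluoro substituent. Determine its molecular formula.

C5H9FN2O2

Atom tally by fragment:
  cyclopentane ring core → C:5 H:10
  (− 3 ring H displaced by substituents)
  + NH2 → N:1 H:2
  + NO2 → N:1 O:2
  + F → F:1
Element totals:
  C: 5
  H: 9
  F: 1
  N: 2
  O: 2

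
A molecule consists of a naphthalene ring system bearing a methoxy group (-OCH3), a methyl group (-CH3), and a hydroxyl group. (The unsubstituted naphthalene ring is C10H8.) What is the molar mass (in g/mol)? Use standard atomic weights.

Atom tally by fragment:
  naphthalene ring system core → C:10 H:8
  (− 3 ring H displaced by substituents)
  + OCH3 → C:1 H:3 O:1
  + CH3 → C:1 H:3
  + OH → O:1 H:1
Element totals:
  C: 12
  H: 12
  O: 2
Molecular formula: C12H12O2.
  M = 12(12.011) + 12(1.008) + 2(15.999)
    = 144.132 + 12.096 + 31.998 = 188.226

188.23 g/mol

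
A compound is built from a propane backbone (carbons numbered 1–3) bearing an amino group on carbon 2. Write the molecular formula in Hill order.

C3H9N

Atom tally by fragment:
  CH3 → C:1 H:3
  CH(NH2) → C:1 H:3 N:1
  CH3 → C:1 H:3
Element totals:
  C: 3
  H: 9
  N: 1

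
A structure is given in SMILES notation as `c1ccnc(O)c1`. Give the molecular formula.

Atom tally by fragment:
  pyridine ring core → C:5 H:5 N:1
  (− 1 ring H displaced by substituents)
  + OH → O:1 H:1
Element totals:
  C: 5
  H: 5
  N: 1
  O: 1

C5H5NO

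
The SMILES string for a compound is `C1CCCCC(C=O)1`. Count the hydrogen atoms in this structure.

12

Atom tally by fragment:
  cyclohexane ring core → C:6 H:12
  (− 1 ring H displaced by substituents)
  + CHO → C:1 H:1 O:1
Element totals:
  C: 7
  H: 12
  O: 1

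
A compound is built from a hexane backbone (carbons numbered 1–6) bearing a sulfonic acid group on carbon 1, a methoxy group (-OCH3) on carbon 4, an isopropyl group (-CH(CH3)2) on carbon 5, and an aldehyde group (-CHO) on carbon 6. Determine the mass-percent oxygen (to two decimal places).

30.03%

Atom tally by fragment:
  HO3SCH2 → C:1 H:3 S:1 O:3
  CH2 → C:1 H:2
  CH2 → C:1 H:2
  CH(OCH3) → C:2 H:4 O:1
  CH(CH(CH3)2) → C:4 H:8
  CH2CHO → C:2 H:3 O:1
Element totals:
  C: 11
  H: 22
  O: 5
  S: 1
Molecular formula: C11H22O5S.
Molar mass = 266.352 g/mol.
Mass from O: 5 × 15.999 = 79.995 g/mol.
%O = 79.995 / 266.352 × 100 = 30.03%.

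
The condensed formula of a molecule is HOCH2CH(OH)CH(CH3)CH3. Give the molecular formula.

C5H12O2

Element totals:
  C: 5
  H: 12
  O: 2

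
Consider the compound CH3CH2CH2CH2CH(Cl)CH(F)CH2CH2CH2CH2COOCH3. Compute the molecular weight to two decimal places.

Atom tally by fragment:
  CH3 → C:1 H:3
  CH2 → C:1 H:2
  CH2 → C:1 H:2
  CH2 → C:1 H:2
  CH(Cl) → C:1 H:1 Cl:1
  CH(F) → C:1 H:1 F:1
  CH2 → C:1 H:2
  CH2 → C:1 H:2
  CH2 → C:1 H:2
  CH2COOCH3 → C:3 H:5 O:2
Element totals:
  C: 12
  H: 22
  Cl: 1
  F: 1
  O: 2
Molecular formula: C12H22ClFO2.
  M = 12(12.011) + 22(1.008) + 35.45 + 18.998 + 2(15.999)
    = 144.132 + 22.176 + 35.450 + 18.998 + 31.998 = 252.754

252.75 g/mol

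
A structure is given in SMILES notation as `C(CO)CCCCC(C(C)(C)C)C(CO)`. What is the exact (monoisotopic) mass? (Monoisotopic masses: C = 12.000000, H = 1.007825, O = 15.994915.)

Atom tally by fragment:
  HOCH2CH2 → C:2 H:5 O:1
  CH2 → C:1 H:2
  CH2 → C:1 H:2
  CH2 → C:1 H:2
  CH2 → C:1 H:2
  CH(C(CH3)3) → C:5 H:10
  CH2CH2OH → C:2 H:5 O:1
Element totals:
  C: 13
  H: 28
  O: 2
Molecular formula: C13H28O2.
  M = 13(12.0) + 28(1.007825) + 2(15.994915)
    = 156.000000 + 28.219100 + 31.989830 = 216.208930

216.2089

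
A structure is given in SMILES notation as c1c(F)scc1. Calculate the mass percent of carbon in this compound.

Atom tally by fragment:
  thiophene ring core → C:4 H:4 S:1
  (− 1 ring H displaced by substituents)
  + F → F:1
Element totals:
  C: 4
  H: 3
  F: 1
  S: 1
Molecular formula: C4H3FS.
Molar mass = 102.126 g/mol.
Mass from C: 4 × 12.011 = 48.044 g/mol.
%C = 48.044 / 102.126 × 100 = 47.04%.

47.04%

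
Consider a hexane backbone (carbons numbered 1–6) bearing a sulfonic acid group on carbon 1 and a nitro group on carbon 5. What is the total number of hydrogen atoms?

13

Atom tally by fragment:
  HO3SCH2 → C:1 H:3 S:1 O:3
  CH2 → C:1 H:2
  CH2 → C:1 H:2
  CH2 → C:1 H:2
  CH(NO2) → C:1 H:1 N:1 O:2
  CH3 → C:1 H:3
Element totals:
  C: 6
  H: 13
  N: 1
  O: 5
  S: 1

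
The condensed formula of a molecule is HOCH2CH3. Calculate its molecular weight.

46.07 g/mol

Atom tally by fragment:
  HOCH2 → C:1 H:3 O:1
  CH3 → C:1 H:3
Element totals:
  C: 2
  H: 6
  O: 1
Molecular formula: C2H6O.
  M = 2(12.011) + 6(1.008) + 15.999
    = 24.022 + 6.048 + 15.999 = 46.069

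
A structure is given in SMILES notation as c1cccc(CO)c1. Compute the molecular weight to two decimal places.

108.14 g/mol

Atom tally by fragment:
  benzene ring core → C:6 H:6
  (− 1 ring H displaced by substituents)
  + CH2OH → C:1 H:3 O:1
Element totals:
  C: 7
  H: 8
  O: 1
Molecular formula: C7H8O.
  M = 7(12.011) + 8(1.008) + 15.999
    = 84.077 + 8.064 + 15.999 = 108.140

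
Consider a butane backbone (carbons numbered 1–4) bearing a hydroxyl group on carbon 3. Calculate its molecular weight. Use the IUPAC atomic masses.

Atom tally by fragment:
  CH3 → C:1 H:3
  CH2 → C:1 H:2
  CH(OH) → C:1 H:2 O:1
  CH3 → C:1 H:3
Element totals:
  C: 4
  H: 10
  O: 1
Molecular formula: C4H10O.
  M = 4(12.011) + 10(1.008) + 15.999
    = 48.044 + 10.080 + 15.999 = 74.123

74.12 g/mol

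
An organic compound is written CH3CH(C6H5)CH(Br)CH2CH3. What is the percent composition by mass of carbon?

Atom tally by fragment:
  CH3 → C:1 H:3
  CH(C6H5) → C:7 H:6
  CH(Br) → C:1 H:1 Br:1
  CH2 → C:1 H:2
  CH3 → C:1 H:3
Element totals:
  C: 11
  H: 15
  Br: 1
Molecular formula: C11H15Br.
Molar mass = 227.145 g/mol.
Mass from C: 11 × 12.011 = 132.121 g/mol.
%C = 132.121 / 227.145 × 100 = 58.17%.

58.17%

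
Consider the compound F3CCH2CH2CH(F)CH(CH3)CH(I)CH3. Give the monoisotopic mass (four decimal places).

Atom tally by fragment:
  F3CCH2 → C:2 H:2 F:3
  CH2 → C:1 H:2
  CH(F) → C:1 H:1 F:1
  CH(CH3) → C:2 H:4
  CH(I) → C:1 H:1 I:1
  CH3 → C:1 H:3
Element totals:
  C: 8
  H: 13
  F: 4
  I: 1
Molecular formula: C8H13F4I.
  M = 8(12.0) + 13(1.007825) + 4(18.998403) + 126.904472
    = 96.000000 + 13.101725 + 75.993612 + 126.904472 = 311.999809

311.9998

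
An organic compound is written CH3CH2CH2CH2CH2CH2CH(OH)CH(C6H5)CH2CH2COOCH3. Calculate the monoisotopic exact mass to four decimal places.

Element totals:
  C: 18
  H: 28
  O: 3
Molecular formula: C18H28O3.
  M = 18(12.0) + 28(1.007825) + 3(15.994915)
    = 216.000000 + 28.219100 + 47.984745 = 292.203845

292.2038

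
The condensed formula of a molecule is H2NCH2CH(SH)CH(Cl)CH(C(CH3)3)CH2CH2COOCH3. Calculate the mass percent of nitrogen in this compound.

Atom tally by fragment:
  H2NCH2 → C:1 H:4 N:1
  CH(SH) → C:1 H:2 S:1
  CH(Cl) → C:1 H:1 Cl:1
  CH(C(CH3)3) → C:5 H:10
  CH2 → C:1 H:2
  CH2COOCH3 → C:3 H:5 O:2
Element totals:
  C: 12
  H: 24
  Cl: 1
  N: 1
  O: 2
  S: 1
Molecular formula: C12H24ClNO2S.
Molar mass = 281.839 g/mol.
Mass from N: 1 × 14.007 = 14.007 g/mol.
%N = 14.007 / 281.839 × 100 = 4.97%.

4.97%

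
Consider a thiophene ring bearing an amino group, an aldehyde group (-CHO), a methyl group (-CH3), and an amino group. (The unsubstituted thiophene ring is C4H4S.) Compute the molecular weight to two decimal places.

156.20 g/mol

Atom tally by fragment:
  thiophene ring core → C:4 H:4 S:1
  (− 4 ring H displaced by substituents)
  + NH2 → N:1 H:2
  + CHO → C:1 H:1 O:1
  + CH3 → C:1 H:3
  + NH2 → N:1 H:2
Element totals:
  C: 6
  H: 8
  N: 2
  O: 1
  S: 1
Molecular formula: C6H8N2OS.
  M = 6(12.011) + 8(1.008) + 2(14.007) + 15.999 + 32.06
    = 72.066 + 8.064 + 28.014 + 15.999 + 32.060 = 156.203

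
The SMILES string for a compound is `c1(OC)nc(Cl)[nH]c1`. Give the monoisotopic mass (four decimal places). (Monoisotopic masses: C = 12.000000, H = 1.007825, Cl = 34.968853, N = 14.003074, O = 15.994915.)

Atom tally by fragment:
  imidazole ring core → C:3 H:4 N:2
  (− 2 ring H displaced by substituents)
  + OCH3 → C:1 H:3 O:1
  + Cl → Cl:1
Element totals:
  C: 4
  H: 5
  Cl: 1
  N: 2
  O: 1
Molecular formula: C4H5ClN2O.
  M = 4(12.0) + 5(1.007825) + 34.968853 + 2(14.003074) + 15.994915
    = 48.000000 + 5.039125 + 34.968853 + 28.006148 + 15.994915 = 132.009041

132.0090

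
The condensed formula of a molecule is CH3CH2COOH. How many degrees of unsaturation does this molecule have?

Element totals:
  C: 3
  H: 6
  O: 2
Molecular formula: C3H6O2.
DoU = (2C + 2 + N − H − X) / 2 = (2·3 + 2 + 0 − 6 − 0) / 2 = 1.

1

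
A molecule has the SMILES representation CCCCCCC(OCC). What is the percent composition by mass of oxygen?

11.09%

Atom tally by fragment:
  CH3 → C:1 H:3
  CH2 → C:1 H:2
  CH2 → C:1 H:2
  CH2 → C:1 H:2
  CH2 → C:1 H:2
  CH2 → C:1 H:2
  CH2OC2H5 → C:3 H:7 O:1
Element totals:
  C: 9
  H: 20
  O: 1
Molecular formula: C9H20O.
Molar mass = 144.258 g/mol.
Mass from O: 1 × 15.999 = 15.999 g/mol.
%O = 15.999 / 144.258 × 100 = 11.09%.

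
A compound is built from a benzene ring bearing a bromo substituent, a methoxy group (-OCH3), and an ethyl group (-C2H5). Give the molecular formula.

Atom tally by fragment:
  benzene ring core → C:6 H:6
  (− 3 ring H displaced by substituents)
  + Br → Br:1
  + OCH3 → C:1 H:3 O:1
  + C2H5 → C:2 H:5
Element totals:
  C: 9
  H: 11
  Br: 1
  O: 1

C9H11BrO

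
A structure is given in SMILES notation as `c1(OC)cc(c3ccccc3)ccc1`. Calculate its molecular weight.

Atom tally by fragment:
  benzene ring core → C:6 H:6
  (− 2 ring H displaced by substituents)
  + OCH3 → C:1 H:3 O:1
  + C6H5 → C:6 H:5
Element totals:
  C: 13
  H: 12
  O: 1
Molecular formula: C13H12O.
  M = 13(12.011) + 12(1.008) + 15.999
    = 156.143 + 12.096 + 15.999 = 184.238

184.24 g/mol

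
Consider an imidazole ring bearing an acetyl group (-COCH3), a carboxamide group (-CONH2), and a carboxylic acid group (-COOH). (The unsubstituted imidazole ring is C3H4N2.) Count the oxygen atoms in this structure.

4

Atom tally by fragment:
  imidazole ring core → C:3 H:4 N:2
  (− 3 ring H displaced by substituents)
  + COCH3 → C:2 H:3 O:1
  + CONH2 → C:1 H:2 O:1 N:1
  + COOH → C:1 H:1 O:2
Element totals:
  C: 7
  H: 7
  N: 3
  O: 4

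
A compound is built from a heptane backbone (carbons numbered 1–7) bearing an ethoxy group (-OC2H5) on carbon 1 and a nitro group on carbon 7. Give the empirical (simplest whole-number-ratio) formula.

Atom tally by fragment:
  C2H5OCH2 → C:3 H:7 O:1
  CH2 → C:1 H:2
  CH2 → C:1 H:2
  CH2 → C:1 H:2
  CH2 → C:1 H:2
  CH2 → C:1 H:2
  CH2NO2 → C:1 H:2 N:1 O:2
Element totals:
  C: 9
  H: 19
  N: 1
  O: 3
Molecular formula: C9H19NO3.
gcd of subscripts (9, 19, 1, 3) = 1, so the empirical formula equals the molecular formula.

C9H19NO3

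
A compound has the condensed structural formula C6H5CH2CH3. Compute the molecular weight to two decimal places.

106.17 g/mol

Atom tally by fragment:
  C6H5CH2 → C:7 H:7
  CH3 → C:1 H:3
Element totals:
  C: 8
  H: 10
Molecular formula: C8H10.
  M = 8(12.011) + 10(1.008)
    = 96.088 + 10.080 = 106.168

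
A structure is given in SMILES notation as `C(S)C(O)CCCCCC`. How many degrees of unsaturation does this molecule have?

Atom tally by fragment:
  HSCH2 → C:1 H:3 S:1
  CH(OH) → C:1 H:2 O:1
  CH2 → C:1 H:2
  CH2 → C:1 H:2
  CH2 → C:1 H:2
  CH2 → C:1 H:2
  CH2 → C:1 H:2
  CH3 → C:1 H:3
Element totals:
  C: 8
  H: 18
  O: 1
  S: 1
Molecular formula: C8H18OS.
DoU = (2C + 2 + N − H − X) / 2 = (2·8 + 2 + 0 − 18 − 0) / 2 = 0.

0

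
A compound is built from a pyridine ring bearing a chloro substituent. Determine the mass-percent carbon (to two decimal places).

Atom tally by fragment:
  pyridine ring core → C:5 H:5 N:1
  (− 1 ring H displaced by substituents)
  + Cl → Cl:1
Element totals:
  C: 5
  H: 4
  Cl: 1
  N: 1
Molecular formula: C5H4ClN.
Molar mass = 113.544 g/mol.
Mass from C: 5 × 12.011 = 60.055 g/mol.
%C = 60.055 / 113.544 × 100 = 52.89%.

52.89%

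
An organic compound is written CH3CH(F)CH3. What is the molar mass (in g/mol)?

Element totals:
  C: 3
  H: 7
  F: 1
Molecular formula: C3H7F.
  M = 3(12.011) + 7(1.008) + 18.998
    = 36.033 + 7.056 + 18.998 = 62.087

62.09 g/mol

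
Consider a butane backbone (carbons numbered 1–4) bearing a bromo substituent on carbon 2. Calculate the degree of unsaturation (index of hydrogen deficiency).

0

Atom tally by fragment:
  CH3 → C:1 H:3
  CH(Br) → C:1 H:1 Br:1
  CH2 → C:1 H:2
  CH3 → C:1 H:3
Element totals:
  C: 4
  H: 9
  Br: 1
Molecular formula: C4H9Br.
DoU = (2C + 2 + N − H − X) / 2 = (2·4 + 2 + 0 − 9 − 1) / 2 = 0.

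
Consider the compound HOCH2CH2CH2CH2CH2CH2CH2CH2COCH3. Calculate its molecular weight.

Atom tally by fragment:
  HOCH2 → C:1 H:3 O:1
  CH2 → C:1 H:2
  CH2 → C:1 H:2
  CH2 → C:1 H:2
  CH2 → C:1 H:2
  CH2 → C:1 H:2
  CH2 → C:1 H:2
  CH2COCH3 → C:3 H:5 O:1
Element totals:
  C: 10
  H: 20
  O: 2
Molecular formula: C10H20O2.
  M = 10(12.011) + 20(1.008) + 2(15.999)
    = 120.110 + 20.160 + 31.998 = 172.268

172.27 g/mol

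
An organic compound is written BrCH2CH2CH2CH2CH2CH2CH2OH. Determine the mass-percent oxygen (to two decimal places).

8.20%

Atom tally by fragment:
  BrCH2 → C:1 H:2 Br:1
  CH2 → C:1 H:2
  CH2 → C:1 H:2
  CH2 → C:1 H:2
  CH2 → C:1 H:2
  CH2CH2OH → C:2 H:5 O:1
Element totals:
  C: 7
  H: 15
  Br: 1
  O: 1
Molecular formula: C7H15BrO.
Molar mass = 195.100 g/mol.
Mass from O: 1 × 15.999 = 15.999 g/mol.
%O = 15.999 / 195.100 × 100 = 8.20%.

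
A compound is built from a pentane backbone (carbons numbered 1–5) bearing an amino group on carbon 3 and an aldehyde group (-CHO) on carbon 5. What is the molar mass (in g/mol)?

115.18 g/mol

Atom tally by fragment:
  CH3 → C:1 H:3
  CH2 → C:1 H:2
  CH(NH2) → C:1 H:3 N:1
  CH2 → C:1 H:2
  CH2CHO → C:2 H:3 O:1
Element totals:
  C: 6
  H: 13
  N: 1
  O: 1
Molecular formula: C6H13NO.
  M = 6(12.011) + 13(1.008) + 14.007 + 15.999
    = 72.066 + 13.104 + 14.007 + 15.999 = 115.176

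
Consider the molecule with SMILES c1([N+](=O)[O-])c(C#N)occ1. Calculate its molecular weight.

Atom tally by fragment:
  furan ring core → C:4 H:4 O:1
  (− 2 ring H displaced by substituents)
  + NO2 → N:1 O:2
  + CN → C:1 N:1
Element totals:
  C: 5
  H: 2
  N: 2
  O: 3
Molecular formula: C5H2N2O3.
  M = 5(12.011) + 2(1.008) + 2(14.007) + 3(15.999)
    = 60.055 + 2.016 + 28.014 + 47.997 = 138.082

138.08 g/mol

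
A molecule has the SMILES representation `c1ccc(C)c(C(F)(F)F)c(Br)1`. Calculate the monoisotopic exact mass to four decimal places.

237.9605

Atom tally by fragment:
  benzene ring core → C:6 H:6
  (− 3 ring H displaced by substituents)
  + CH3 → C:1 H:3
  + CF3 → C:1 F:3
  + Br → Br:1
Element totals:
  C: 8
  H: 6
  Br: 1
  F: 3
Molecular formula: C8H6BrF3.
  M = 8(12.0) + 6(1.007825) + 78.918338 + 3(18.998403)
    = 96.000000 + 6.046950 + 78.918338 + 56.995209 = 237.960497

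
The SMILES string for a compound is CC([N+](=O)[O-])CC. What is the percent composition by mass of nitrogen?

13.58%

Atom tally by fragment:
  CH3 → C:1 H:3
  CH(NO2) → C:1 H:1 N:1 O:2
  CH2 → C:1 H:2
  CH3 → C:1 H:3
Element totals:
  C: 4
  H: 9
  N: 1
  O: 2
Molecular formula: C4H9NO2.
Molar mass = 103.121 g/mol.
Mass from N: 1 × 14.007 = 14.007 g/mol.
%N = 14.007 / 103.121 × 100 = 13.58%.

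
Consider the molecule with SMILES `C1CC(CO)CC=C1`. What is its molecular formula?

C7H12O

Atom tally by fragment:
  cyclohexene ring core → C:6 H:10
  (− 1 ring H displaced by substituents)
  + CH2OH → C:1 H:3 O:1
Element totals:
  C: 7
  H: 12
  O: 1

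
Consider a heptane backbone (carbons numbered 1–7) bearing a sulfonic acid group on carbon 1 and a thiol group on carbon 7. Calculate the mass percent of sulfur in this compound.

30.20%

Atom tally by fragment:
  HO3SCH2 → C:1 H:3 S:1 O:3
  CH2 → C:1 H:2
  CH2 → C:1 H:2
  CH2 → C:1 H:2
  CH2 → C:1 H:2
  CH2 → C:1 H:2
  CH2SH → C:1 H:3 S:1
Element totals:
  C: 7
  H: 16
  O: 3
  S: 2
Molecular formula: C7H16O3S2.
Molar mass = 212.322 g/mol.
Mass from S: 2 × 32.06 = 64.120 g/mol.
%S = 64.120 / 212.322 × 100 = 30.20%.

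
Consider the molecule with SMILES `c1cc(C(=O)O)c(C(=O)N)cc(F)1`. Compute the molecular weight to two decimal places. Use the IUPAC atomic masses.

Atom tally by fragment:
  benzene ring core → C:6 H:6
  (− 3 ring H displaced by substituents)
  + COOH → C:1 H:1 O:2
  + CONH2 → C:1 H:2 O:1 N:1
  + F → F:1
Element totals:
  C: 8
  H: 6
  F: 1
  N: 1
  O: 3
Molecular formula: C8H6FNO3.
  M = 8(12.011) + 6(1.008) + 18.998 + 14.007 + 3(15.999)
    = 96.088 + 6.048 + 18.998 + 14.007 + 47.997 = 183.138

183.14 g/mol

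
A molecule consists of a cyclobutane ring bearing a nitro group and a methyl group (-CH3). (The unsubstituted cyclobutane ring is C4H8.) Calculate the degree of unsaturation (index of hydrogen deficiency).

Atom tally by fragment:
  cyclobutane ring core → C:4 H:8
  (− 2 ring H displaced by substituents)
  + NO2 → N:1 O:2
  + CH3 → C:1 H:3
Element totals:
  C: 5
  H: 9
  N: 1
  O: 2
Molecular formula: C5H9NO2.
DoU = (2C + 2 + N − H − X) / 2 = (2·5 + 2 + 1 − 9 − 0) / 2 = 2.

2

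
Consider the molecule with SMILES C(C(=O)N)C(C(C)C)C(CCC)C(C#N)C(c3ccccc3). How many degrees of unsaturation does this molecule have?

Atom tally by fragment:
  H2NOCCH2 → C:2 H:4 O:1 N:1
  CH(CH(CH3)2) → C:4 H:8
  CH(CH2CH2CH3) → C:4 H:8
  CH(CN) → C:2 H:1 N:1
  CH2C6H5 → C:7 H:7
Element totals:
  C: 19
  H: 28
  N: 2
  O: 1
Molecular formula: C19H28N2O.
DoU = (2C + 2 + N − H − X) / 2 = (2·19 + 2 + 2 − 28 − 0) / 2 = 7.

7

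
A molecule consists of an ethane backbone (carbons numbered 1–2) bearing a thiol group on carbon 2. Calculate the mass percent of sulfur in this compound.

51.60%

Atom tally by fragment:
  CH3 → C:1 H:3
  CH2SH → C:1 H:3 S:1
Element totals:
  C: 2
  H: 6
  S: 1
Molecular formula: C2H6S.
Molar mass = 62.130 g/mol.
Mass from S: 1 × 32.06 = 32.060 g/mol.
%S = 32.060 / 62.130 × 100 = 51.60%.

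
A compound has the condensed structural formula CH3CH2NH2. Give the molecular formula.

C2H7N

Atom tally by fragment:
  CH3 → C:1 H:3
  CH2NH2 → C:1 H:4 N:1
Element totals:
  C: 2
  H: 7
  N: 1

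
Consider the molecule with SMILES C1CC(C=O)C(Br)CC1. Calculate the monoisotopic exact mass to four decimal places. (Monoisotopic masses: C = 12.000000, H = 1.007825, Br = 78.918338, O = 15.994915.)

189.9993

Atom tally by fragment:
  cyclohexane ring core → C:6 H:12
  (− 2 ring H displaced by substituents)
  + CHO → C:1 H:1 O:1
  + Br → Br:1
Element totals:
  C: 7
  H: 11
  Br: 1
  O: 1
Molecular formula: C7H11BrO.
  M = 7(12.0) + 11(1.007825) + 78.918338 + 15.994915
    = 84.000000 + 11.086075 + 78.918338 + 15.994915 = 189.999328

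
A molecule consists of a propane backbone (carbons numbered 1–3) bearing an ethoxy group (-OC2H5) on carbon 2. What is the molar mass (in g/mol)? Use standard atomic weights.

Atom tally by fragment:
  CH3 → C:1 H:3
  CH(OC2H5) → C:3 H:6 O:1
  CH3 → C:1 H:3
Element totals:
  C: 5
  H: 12
  O: 1
Molecular formula: C5H12O.
  M = 5(12.011) + 12(1.008) + 15.999
    = 60.055 + 12.096 + 15.999 = 88.150

88.15 g/mol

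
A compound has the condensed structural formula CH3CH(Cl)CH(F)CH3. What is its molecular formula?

Atom tally by fragment:
  CH3 → C:1 H:3
  CH(Cl) → C:1 H:1 Cl:1
  CH(F) → C:1 H:1 F:1
  CH3 → C:1 H:3
Element totals:
  C: 4
  H: 8
  Cl: 1
  F: 1

C4H8ClF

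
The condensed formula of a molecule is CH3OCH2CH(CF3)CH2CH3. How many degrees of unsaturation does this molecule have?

Atom tally by fragment:
  CH3OCH2 → C:2 H:5 O:1
  CH(CF3) → C:2 H:1 F:3
  CH2 → C:1 H:2
  CH3 → C:1 H:3
Element totals:
  C: 6
  H: 11
  F: 3
  O: 1
Molecular formula: C6H11F3O.
DoU = (2C + 2 + N − H − X) / 2 = (2·6 + 2 + 0 − 11 − 3) / 2 = 0.

0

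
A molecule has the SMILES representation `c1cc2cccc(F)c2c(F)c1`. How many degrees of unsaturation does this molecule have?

7

Atom tally by fragment:
  naphthalene ring system core → C:10 H:8
  (− 2 ring H displaced by substituents)
  + F → F:1
  + F → F:1
Element totals:
  C: 10
  H: 6
  F: 2
Molecular formula: C10H6F2.
DoU = (2C + 2 + N − H − X) / 2 = (2·10 + 2 + 0 − 6 − 2) / 2 = 7.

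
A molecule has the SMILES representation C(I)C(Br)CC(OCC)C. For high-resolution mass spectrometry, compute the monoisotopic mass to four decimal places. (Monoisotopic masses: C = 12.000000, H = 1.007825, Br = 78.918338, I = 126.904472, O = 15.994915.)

Atom tally by fragment:
  ICH2 → C:1 H:2 I:1
  CH(Br) → C:1 H:1 Br:1
  CH2 → C:1 H:2
  CH(OC2H5) → C:3 H:6 O:1
  CH3 → C:1 H:3
Element totals:
  C: 7
  H: 14
  Br: 1
  I: 1
  O: 1
Molecular formula: C7H14BrIO.
  M = 7(12.0) + 14(1.007825) + 78.918338 + 126.904472 + 15.994915
    = 84.000000 + 14.109550 + 78.918338 + 126.904472 + 15.994915 = 319.927275

319.9273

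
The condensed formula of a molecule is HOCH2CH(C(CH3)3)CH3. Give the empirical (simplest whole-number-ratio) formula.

C7H16O

Atom tally by fragment:
  HOCH2 → C:1 H:3 O:1
  CH(C(CH3)3) → C:5 H:10
  CH3 → C:1 H:3
Element totals:
  C: 7
  H: 16
  O: 1
Molecular formula: C7H16O.
gcd of subscripts (7, 16, 1) = 1, so the empirical formula equals the molecular formula.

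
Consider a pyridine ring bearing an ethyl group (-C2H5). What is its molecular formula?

Atom tally by fragment:
  pyridine ring core → C:5 H:5 N:1
  (− 1 ring H displaced by substituents)
  + C2H5 → C:2 H:5
Element totals:
  C: 7
  H: 9
  N: 1

C7H9N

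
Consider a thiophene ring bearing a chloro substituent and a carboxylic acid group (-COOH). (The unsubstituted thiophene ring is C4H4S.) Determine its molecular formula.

C5H3ClO2S

Atom tally by fragment:
  thiophene ring core → C:4 H:4 S:1
  (− 2 ring H displaced by substituents)
  + Cl → Cl:1
  + COOH → C:1 H:1 O:2
Element totals:
  C: 5
  H: 3
  Cl: 1
  O: 2
  S: 1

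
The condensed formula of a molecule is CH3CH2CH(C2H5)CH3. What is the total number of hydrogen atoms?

Element totals:
  C: 6
  H: 14

14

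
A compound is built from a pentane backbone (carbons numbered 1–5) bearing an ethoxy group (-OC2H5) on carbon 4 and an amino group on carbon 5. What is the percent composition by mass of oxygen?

Atom tally by fragment:
  CH3 → C:1 H:3
  CH2 → C:1 H:2
  CH2 → C:1 H:2
  CH(OC2H5) → C:3 H:6 O:1
  CH2NH2 → C:1 H:4 N:1
Element totals:
  C: 7
  H: 17
  N: 1
  O: 1
Molecular formula: C7H17NO.
Molar mass = 131.219 g/mol.
Mass from O: 1 × 15.999 = 15.999 g/mol.
%O = 15.999 / 131.219 × 100 = 12.19%.

12.19%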